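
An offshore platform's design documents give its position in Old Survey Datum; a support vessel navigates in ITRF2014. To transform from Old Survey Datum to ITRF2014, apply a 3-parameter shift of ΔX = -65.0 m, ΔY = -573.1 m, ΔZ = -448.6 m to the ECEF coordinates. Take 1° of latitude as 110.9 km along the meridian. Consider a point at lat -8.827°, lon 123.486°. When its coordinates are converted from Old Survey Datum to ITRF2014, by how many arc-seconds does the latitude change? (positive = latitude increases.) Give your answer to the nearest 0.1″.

sin φ = -0.153452, cos φ = 0.988156, sin λ = 0.834021, cos λ = -0.551733.
North component: ΔN = −sin φ cos λ·ΔX − sin φ sin λ·ΔY + cos φ·ΔZ = −(-0.153452)(-0.551733)(-65.0) − (-0.153452)(0.834021)(-573.1) + (0.988156)(-448.6) = -511.13 m.
1° of latitude spans 110900 m, so Δφ = -511.13 / 110900 × 3600 = -16.592″.

Δφ = -16.6″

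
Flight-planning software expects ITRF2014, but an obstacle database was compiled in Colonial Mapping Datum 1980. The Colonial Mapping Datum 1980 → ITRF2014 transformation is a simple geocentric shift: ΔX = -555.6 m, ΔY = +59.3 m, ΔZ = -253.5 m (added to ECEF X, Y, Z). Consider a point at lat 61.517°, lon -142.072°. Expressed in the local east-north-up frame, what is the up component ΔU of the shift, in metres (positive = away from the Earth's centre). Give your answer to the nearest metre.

At φ = 61.517°, λ = -142.072°: sin φ = 0.878959, cos φ = 0.476898, sin λ = -0.614671, cos λ = -0.788784.
ΔU = cos φ cos λ·ΔX + cos φ sin λ·ΔY + sin φ·ΔZ = (0.476898)(-0.788784)(-555.6) + (0.476898)(-0.614671)(59.3) + (0.878959)(-253.5) = -31.20 m.

ΔU = -31 m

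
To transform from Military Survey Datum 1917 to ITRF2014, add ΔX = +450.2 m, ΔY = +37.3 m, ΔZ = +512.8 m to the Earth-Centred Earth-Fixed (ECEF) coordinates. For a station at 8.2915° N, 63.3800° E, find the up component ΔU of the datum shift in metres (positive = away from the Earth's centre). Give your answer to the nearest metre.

ΔU = 307 m

The local up (radial) axis is (cos φ cos λ, cos φ sin λ, sin φ), giving ΔU = 199.613 + 32.998 + 73.951 = 306.56 m.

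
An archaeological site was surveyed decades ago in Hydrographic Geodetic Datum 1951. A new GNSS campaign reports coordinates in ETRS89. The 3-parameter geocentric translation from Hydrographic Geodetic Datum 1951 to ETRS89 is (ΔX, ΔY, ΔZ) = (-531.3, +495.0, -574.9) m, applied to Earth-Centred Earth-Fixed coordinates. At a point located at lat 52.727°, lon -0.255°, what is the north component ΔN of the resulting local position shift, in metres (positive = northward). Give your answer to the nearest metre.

The local north axis is (−sin φ cos λ, −sin φ sin λ, cos φ), giving ΔN = 422.783 + 1.753 − 348.167 = 76.37 m.

ΔN = 76 m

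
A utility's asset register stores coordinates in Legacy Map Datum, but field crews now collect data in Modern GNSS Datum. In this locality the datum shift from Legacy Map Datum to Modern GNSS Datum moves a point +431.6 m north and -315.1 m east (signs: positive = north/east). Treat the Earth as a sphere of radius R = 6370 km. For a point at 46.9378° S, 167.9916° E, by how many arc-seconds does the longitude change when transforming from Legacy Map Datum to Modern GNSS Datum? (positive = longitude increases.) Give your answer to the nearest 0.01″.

Δλ = -14.94″

At latitude -46.9378°, cos φ = 0.682792.
One radian of longitude at latitude φ spans R cos φ, so Δλ = ΔE / (R cos φ) = -315.1 / (6370000 × 0.682792) = -7.2447e-05 rad = -14.943″.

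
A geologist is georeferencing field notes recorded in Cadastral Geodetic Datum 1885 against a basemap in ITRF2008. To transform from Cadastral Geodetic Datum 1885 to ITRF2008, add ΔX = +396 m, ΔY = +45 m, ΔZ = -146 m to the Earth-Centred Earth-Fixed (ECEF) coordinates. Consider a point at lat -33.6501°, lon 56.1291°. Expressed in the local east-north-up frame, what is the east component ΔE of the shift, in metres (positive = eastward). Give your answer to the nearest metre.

The local east axis at (φ, λ) is (−sin λ, cos λ, 0), so ΔE = −sin(56.1291°)·396 + cos(56.1291°)·45 = -303.72 m.

ΔE = -304 m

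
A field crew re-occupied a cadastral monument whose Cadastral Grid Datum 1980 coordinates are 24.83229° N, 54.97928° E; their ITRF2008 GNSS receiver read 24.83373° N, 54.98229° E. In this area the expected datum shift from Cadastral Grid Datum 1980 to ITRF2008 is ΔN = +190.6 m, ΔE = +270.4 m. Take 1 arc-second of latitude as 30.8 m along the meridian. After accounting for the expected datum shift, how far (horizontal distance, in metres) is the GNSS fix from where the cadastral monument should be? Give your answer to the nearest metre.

Observed coordinate differences: Δφ = +0.00144°, Δλ = +0.00301°.
Converting to metres (1° lat = 110880 m, cos φ = 0.907541): observed ΔN = 159.7 m, observed ΔE = 302.9 m.
Subtracting the expected shift leaves a residual of 159.7 − (190.6) = -30.9 m north and 302.9 − (270.4) = 32.5 m east.
Residual distance = √((-30.9)² + 32.5²) = 44.9 m.

45 m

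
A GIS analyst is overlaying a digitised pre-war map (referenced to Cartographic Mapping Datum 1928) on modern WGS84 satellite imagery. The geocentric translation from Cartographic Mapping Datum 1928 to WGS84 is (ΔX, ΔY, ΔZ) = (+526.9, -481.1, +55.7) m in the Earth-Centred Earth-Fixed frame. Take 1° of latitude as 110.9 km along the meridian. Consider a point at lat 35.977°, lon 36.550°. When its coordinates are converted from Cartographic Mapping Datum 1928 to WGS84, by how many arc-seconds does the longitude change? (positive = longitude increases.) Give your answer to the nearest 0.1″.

sin φ = 0.587460, cos φ = 0.809253, sin λ = 0.595524, cos λ = 0.803337.
East component: ΔE = −sin λ·ΔX + cos λ·ΔY = −(0.595524)(526.9) + (0.803337)(-481.1) = -700.27 m.
1° of latitude spans 110900 m; at latitude φ, 1° of longitude spans that × cos φ = 89746.1 m, so Δλ = -700.27 / 89746.1 × 3600 = -28.090″.

Δλ = -28.1″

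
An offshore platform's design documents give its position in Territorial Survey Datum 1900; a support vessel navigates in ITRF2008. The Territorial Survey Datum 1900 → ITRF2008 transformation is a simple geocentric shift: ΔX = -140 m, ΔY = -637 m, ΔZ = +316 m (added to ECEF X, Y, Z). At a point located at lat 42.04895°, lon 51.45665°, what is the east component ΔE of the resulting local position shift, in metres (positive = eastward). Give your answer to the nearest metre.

The local east axis at (φ, λ) is (−sin λ, cos λ, 0), so ΔE = −sin(51.45665°)·(-140) + cos(51.45665°)·(-637) = -287.42 m.

ΔE = -287 m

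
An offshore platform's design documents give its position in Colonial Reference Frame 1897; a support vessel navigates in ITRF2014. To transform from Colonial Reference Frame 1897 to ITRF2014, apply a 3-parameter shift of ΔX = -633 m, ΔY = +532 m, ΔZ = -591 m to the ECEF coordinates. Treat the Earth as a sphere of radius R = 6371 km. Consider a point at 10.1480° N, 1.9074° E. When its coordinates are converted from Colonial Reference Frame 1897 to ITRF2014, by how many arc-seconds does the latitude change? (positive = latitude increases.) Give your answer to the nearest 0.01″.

sin φ = 0.176191, cos φ = 0.984356, sin λ = 0.033284, cos λ = 0.999446.
North component: ΔN = −sin φ cos λ·ΔX − sin φ sin λ·ΔY + cos φ·ΔZ = −(0.176191)(0.999446)(-633) − (0.176191)(0.033284)(532) + (0.984356)(-591) = -473.41 m.
1° of latitude spans πR/180 = 111195 m, so Δφ = -473.41 / 111195 × 3600 = -15.327″.

Δφ = -15.33″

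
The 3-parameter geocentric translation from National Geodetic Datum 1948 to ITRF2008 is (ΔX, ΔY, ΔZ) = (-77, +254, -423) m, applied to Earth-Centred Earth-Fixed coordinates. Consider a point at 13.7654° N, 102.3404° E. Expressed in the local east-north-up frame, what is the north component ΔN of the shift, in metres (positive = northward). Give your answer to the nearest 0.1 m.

The local north axis is (−sin φ cos λ, −sin φ sin λ, cos φ), giving ΔN = -3.916 − 59.042 − 410.851 = -473.81 m.

ΔN = -473.8 m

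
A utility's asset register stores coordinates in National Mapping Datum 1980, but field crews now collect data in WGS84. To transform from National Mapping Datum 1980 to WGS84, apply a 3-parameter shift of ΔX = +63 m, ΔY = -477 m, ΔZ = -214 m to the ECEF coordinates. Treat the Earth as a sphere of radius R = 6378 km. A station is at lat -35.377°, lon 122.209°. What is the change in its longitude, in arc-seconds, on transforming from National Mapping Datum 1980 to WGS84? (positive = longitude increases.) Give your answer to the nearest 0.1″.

sin φ = -0.578954, cos φ = 0.815360, sin λ = 0.846109, cos λ = -0.533009.
East component: ΔE = −sin λ·ΔX + cos λ·ΔY = −(0.846109)(63) + (-0.533009)(-477) = 200.94 m.
1° of latitude spans πR/180 = 111317 m; at latitude φ, 1° of longitude spans that × cos φ = 90763.5 m, so Δλ = 200.94 / 90763.5 × 3600 = 7.970″.

Δλ = 8.0″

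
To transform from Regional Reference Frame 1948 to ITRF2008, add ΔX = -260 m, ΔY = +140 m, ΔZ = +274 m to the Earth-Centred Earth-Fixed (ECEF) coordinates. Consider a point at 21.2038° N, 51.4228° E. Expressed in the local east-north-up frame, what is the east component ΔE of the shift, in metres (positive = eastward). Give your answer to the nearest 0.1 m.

ΔE = 290.6 m

The local east axis at (φ, λ) is (−sin λ, cos λ, 0), so ΔE = −sin(51.4228°)·(-260) + cos(51.4228°)·140 = 290.56 m.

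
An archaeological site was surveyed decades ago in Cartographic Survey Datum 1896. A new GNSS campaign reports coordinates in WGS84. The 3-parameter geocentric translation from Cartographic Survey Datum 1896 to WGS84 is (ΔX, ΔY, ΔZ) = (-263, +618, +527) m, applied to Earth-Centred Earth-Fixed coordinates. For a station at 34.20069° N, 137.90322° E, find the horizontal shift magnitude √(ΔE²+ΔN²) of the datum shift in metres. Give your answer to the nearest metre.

297 m

At φ = 34.20069°, λ = 137.90322°: sin φ = 0.562093, cos φ = 0.827074, sin λ = 0.670385, cos λ = -0.742014.
ΔE = −sin λ·ΔX + cos λ·ΔY = −(0.670385)·(-263) + (-0.742014)·(618) = -282.25 m.
ΔN = −sin φ cos λ·ΔX − sin φ sin λ·ΔY + cos φ·ΔZ = −(0.562093)(-0.742014)(-263) − (0.562093)(0.670385)(618) + (0.827074)(527) = 93.30 m.
Horizontal magnitude = √(ΔE² + ΔN²) = √((-282.25)² + 93.30²) = 297.27 m.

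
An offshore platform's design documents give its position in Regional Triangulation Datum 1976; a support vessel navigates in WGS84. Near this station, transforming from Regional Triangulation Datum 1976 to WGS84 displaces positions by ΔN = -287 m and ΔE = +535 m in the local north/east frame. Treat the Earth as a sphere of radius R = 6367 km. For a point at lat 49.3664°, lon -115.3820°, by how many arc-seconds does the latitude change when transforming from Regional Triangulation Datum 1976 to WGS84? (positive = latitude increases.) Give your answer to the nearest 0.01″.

Δφ = -9.30″

On a sphere of radius R, 1 rad of latitude = R, so Δφ = ΔN / R = -287.0 / 6367000 = -4.5076e-05 rad = -9.298″.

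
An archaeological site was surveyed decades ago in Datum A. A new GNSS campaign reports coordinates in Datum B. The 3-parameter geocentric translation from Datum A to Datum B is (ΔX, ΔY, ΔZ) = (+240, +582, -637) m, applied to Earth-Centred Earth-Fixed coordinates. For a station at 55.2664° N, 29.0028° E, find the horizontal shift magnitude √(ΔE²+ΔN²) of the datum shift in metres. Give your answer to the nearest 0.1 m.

The local east axis at (φ, λ) is (−sin λ, cos λ, 0), so ΔE = −sin(29.0028°)·240 + cos(29.0028°)·582 = 392.65 m.
The local north axis is (−sin φ cos λ, −sin φ sin λ, cos φ), giving ΔN = -172.500 − 231.902 − 362.938 = -767.34 m.
Horizontal magnitude = √(ΔE² + ΔN²) = √(392.65² + (-767.34)²) = 861.97 m.

862.0 m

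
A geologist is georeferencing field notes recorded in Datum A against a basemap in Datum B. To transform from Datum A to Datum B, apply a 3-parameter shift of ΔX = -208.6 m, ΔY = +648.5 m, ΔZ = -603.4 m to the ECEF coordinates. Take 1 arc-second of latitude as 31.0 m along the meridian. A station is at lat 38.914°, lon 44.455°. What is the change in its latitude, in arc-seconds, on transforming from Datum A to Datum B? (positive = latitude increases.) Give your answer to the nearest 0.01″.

sin φ = 0.628153, cos φ = 0.778090, sin λ = 0.700349, cos λ = 0.713801.
North component: ΔN = −sin φ cos λ·ΔX − sin φ sin λ·ΔY + cos φ·ΔZ = −(0.628153)(0.713801)(-208.6) − (0.628153)(0.700349)(648.5) + (0.778090)(-603.4) = -661.26 m.
1° of latitude spans 3600 × 31.00 = 111600 m, so Δφ = -661.26 / 111600 × 3600 = -21.331″.

Δφ = -21.33″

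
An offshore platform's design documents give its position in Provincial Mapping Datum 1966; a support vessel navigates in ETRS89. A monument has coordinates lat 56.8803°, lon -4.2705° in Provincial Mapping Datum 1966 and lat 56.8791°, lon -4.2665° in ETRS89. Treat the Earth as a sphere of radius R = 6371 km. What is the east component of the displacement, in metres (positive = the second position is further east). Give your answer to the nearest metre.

ΔE = 243 m

Δφ = 56.8791° − 56.8803° = -0.0012°; Δλ = -4.2665° − -4.2705° = +0.0040°.
1° along a meridian = πR/180 = 111195 m.
ΔN = Δφ × 111195 = -133.4 m; ΔE = Δλ × 111195 × cos(56.8803°) = +0.0040 × 111195 × 0.546390 = 243.0 m.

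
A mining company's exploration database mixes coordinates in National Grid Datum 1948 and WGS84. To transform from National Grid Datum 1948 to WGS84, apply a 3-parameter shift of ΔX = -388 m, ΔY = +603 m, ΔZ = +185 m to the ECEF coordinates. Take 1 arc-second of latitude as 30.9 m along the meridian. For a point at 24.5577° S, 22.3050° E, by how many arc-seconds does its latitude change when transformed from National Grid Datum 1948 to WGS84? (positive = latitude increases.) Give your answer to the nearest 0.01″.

Δφ = 3.70″

sin φ = -0.415609, cos φ = 0.909543, sin λ = 0.379537, cos λ = 0.925177.
North component: ΔN = −sin φ cos λ·ΔX − sin φ sin λ·ΔY + cos φ·ΔZ = −(-0.415609)(0.925177)(-388) − (-0.415609)(0.379537)(603) + (0.909543)(185) = 114.19 m.
1° of latitude spans 3600 × 30.90 = 111240 m, so Δφ = 114.19 / 111240 × 3600 = 3.696″.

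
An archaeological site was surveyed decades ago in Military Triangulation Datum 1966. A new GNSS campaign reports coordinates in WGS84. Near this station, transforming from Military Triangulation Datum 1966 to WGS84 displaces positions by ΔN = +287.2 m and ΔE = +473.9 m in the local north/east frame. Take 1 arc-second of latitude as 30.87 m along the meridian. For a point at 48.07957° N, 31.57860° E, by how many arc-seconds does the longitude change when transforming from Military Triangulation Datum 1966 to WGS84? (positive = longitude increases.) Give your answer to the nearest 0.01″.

At latitude 48.07957°, cos φ = 0.668098.
1″ of longitude at this latitude = 30.87 × cos φ = 20.6242 m, so Δλ = 473.9 / 20.6242 = 22.978″.

Δλ = 22.98″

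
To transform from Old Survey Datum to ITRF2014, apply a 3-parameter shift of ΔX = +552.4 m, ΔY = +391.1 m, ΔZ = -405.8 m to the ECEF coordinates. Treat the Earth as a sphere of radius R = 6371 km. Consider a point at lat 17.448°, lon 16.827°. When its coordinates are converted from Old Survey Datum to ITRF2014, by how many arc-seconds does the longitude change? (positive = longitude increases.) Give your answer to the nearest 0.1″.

sin φ = 0.299840, cos φ = 0.953989, sin λ = 0.289483, cos λ = 0.957183.
East component: ΔE = −sin λ·ΔX + cos λ·ΔY = −(0.289483)(552.4) + (0.957183)(391.1) = 214.44 m.
1° of latitude spans πR/180 = 111195 m; at latitude φ, 1° of longitude spans that × cos φ = 106078.8 m, so Δλ = 214.44 / 106078.8 × 3600 = 7.278″.

Δλ = 7.3″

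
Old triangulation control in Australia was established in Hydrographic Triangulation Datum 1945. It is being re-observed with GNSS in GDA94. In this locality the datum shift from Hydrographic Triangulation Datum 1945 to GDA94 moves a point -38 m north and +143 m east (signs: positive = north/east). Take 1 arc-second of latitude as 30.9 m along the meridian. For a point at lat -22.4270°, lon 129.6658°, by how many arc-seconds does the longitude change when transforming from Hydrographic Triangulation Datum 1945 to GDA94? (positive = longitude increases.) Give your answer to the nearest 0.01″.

At latitude -22.4270°, cos φ = 0.924366.
1″ of longitude at this latitude = 30.90 × cos φ = 28.5629 m, so Δλ = 143.0 / 28.5629 = 5.006″.

Δλ = 5.01″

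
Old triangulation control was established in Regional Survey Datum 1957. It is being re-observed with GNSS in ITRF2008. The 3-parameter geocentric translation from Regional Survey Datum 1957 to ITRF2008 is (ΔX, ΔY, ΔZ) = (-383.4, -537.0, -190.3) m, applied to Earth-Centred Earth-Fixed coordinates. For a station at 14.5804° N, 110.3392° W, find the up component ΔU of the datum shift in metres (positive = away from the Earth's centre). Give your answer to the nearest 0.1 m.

At φ = 14.5804°, λ = -110.3392°: sin φ = 0.251738, cos φ = 0.967795, sin λ = -0.937651, cos λ = -0.347577.
ΔU = cos φ cos λ·ΔX + cos φ sin λ·ΔY + sin φ·ΔZ = (0.967795)(-0.347577)(-383.4) + (0.967795)(-0.937651)(-537.0) + (0.251738)(-190.3) = 568.37 m.

ΔU = 568.4 m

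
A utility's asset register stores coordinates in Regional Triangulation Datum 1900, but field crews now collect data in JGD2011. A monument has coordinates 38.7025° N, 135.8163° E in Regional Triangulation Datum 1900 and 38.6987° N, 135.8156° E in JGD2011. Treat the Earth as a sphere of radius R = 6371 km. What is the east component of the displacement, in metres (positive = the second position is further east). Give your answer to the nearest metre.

Δφ = 38.6987° − 38.7025° = -0.0038°; Δλ = 135.8156° − 135.8163° = -0.0007°.
1° along a meridian = πR/180 = 111195 m.
ΔN = Δφ × 111195 = -422.5 m; ΔE = Δλ × 111195 × cos(38.7025°) = -0.0007 × 111195 × 0.780403 = -60.7 m.

ΔE = -61 m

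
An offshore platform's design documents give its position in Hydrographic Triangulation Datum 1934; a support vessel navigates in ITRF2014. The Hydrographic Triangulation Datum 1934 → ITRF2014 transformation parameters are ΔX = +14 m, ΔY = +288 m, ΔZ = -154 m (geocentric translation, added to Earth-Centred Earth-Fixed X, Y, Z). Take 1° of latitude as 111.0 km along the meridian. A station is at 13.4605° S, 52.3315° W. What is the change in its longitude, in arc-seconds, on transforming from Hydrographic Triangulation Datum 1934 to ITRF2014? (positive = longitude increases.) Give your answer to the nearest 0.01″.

Δλ = 6.24″

sin φ = -0.232775, cos φ = 0.972531, sin λ = -0.791560, cos λ = 0.611092.
East component: ΔE = −sin λ·ΔX + cos λ·ΔY = −(-0.791560)(14) + (0.611092)(288) = 187.08 m.
1° of latitude spans 111000 m; at latitude φ, 1° of longitude spans that × cos φ = 107950.9 m, so Δλ = 187.08 / 107950.9 × 3600 = 6.239″.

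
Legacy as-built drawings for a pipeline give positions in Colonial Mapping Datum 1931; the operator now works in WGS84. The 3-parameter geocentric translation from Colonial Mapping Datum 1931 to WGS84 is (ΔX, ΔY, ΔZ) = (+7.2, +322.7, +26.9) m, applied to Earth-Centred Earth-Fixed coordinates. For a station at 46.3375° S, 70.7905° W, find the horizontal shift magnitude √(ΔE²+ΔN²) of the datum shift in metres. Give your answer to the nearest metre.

The local east axis at (φ, λ) is (−sin λ, cos λ, 0), so ΔE = −sin(-70.7905°)·7.2 + cos(-70.7905°)·322.7 = 112.97 m.
The local north axis is (−sin φ cos λ, −sin φ sin λ, cos φ), giving ΔN = 1.714 − 220.449 + 18.572 = -200.16 m.
Horizontal magnitude = √(ΔE² + ΔN²) = √(112.97² + (-200.16)²) = 229.85 m.

230 m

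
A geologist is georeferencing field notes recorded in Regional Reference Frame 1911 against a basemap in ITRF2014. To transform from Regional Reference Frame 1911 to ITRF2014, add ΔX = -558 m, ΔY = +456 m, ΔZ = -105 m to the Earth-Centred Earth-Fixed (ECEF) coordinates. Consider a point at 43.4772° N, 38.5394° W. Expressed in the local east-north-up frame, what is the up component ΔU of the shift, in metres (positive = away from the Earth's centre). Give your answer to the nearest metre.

The local up (radial) axis is (cos φ cos λ, cos φ sin λ, sin φ), giving ΔU = -316.714 − 206.165 − 72.247 = -595.13 m.

ΔU = -595 m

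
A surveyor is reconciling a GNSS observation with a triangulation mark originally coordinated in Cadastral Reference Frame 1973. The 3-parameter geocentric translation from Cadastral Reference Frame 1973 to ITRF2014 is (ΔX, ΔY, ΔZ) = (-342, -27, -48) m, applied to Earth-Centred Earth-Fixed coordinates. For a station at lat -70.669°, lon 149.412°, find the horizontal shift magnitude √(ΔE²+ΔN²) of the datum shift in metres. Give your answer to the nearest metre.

318 m

The local east axis at (φ, λ) is (−sin λ, cos λ, 0), so ΔE = −sin(149.412°)·(-342) + cos(149.412°)·(-27) = 197.27 m.
The local north axis is (−sin φ cos λ, −sin φ sin λ, cos φ), giving ΔN = 277.812 − 12.965 − 15.889 = 248.96 m.
Horizontal magnitude = √(ΔE² + ΔN²) = √(197.27² + 248.96²) = 317.64 m.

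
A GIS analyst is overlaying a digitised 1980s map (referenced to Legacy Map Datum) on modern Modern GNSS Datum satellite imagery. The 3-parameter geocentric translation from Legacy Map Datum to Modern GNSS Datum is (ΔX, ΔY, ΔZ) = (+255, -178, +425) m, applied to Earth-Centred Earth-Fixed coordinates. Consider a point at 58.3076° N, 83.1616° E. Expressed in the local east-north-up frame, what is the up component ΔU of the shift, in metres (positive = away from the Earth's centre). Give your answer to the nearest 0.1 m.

ΔU = 284.7 m

The local up (radial) axis is (cos φ cos λ, cos φ sin λ, sin φ), giving ΔU = 15.951 − 92.849 + 361.624 = 284.73 m.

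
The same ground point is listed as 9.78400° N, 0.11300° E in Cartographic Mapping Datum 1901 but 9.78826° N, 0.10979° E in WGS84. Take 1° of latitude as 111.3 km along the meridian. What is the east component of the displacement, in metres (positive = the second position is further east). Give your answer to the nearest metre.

Δφ = 9.78826° − 9.78400° = +0.00426°; Δλ = 0.10979° − 0.11300° = -0.00321°.
ΔN = Δφ × 111300 = 474.1 m; ΔE = Δλ × 111300 × cos(9.78400°) = -0.00321 × 111300 × 0.985455 = -352.1 m.

ΔE = -352 m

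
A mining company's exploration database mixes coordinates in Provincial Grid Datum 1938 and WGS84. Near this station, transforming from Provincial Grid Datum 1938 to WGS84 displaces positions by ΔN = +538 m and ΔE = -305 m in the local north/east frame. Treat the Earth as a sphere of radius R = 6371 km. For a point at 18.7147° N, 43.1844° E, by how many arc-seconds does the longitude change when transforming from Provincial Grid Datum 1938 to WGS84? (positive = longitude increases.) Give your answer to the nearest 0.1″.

At latitude 18.7147°, cos φ = 0.947128.
One radian of longitude at latitude φ spans R cos φ, so Δλ = ΔE / (R cos φ) = -305.0 / (6371000 × 0.947128) = -5.0546e-05 rad = -10.426″.

Δλ = -10.4″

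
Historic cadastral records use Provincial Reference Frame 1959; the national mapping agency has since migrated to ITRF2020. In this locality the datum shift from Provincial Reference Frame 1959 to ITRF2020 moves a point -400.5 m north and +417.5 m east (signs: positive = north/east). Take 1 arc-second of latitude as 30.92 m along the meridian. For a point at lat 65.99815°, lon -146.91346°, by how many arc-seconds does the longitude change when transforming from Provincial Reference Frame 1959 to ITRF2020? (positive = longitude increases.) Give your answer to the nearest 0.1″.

At latitude 65.99815°, cos φ = 0.406766.
1″ of longitude at this latitude = 30.92 × cos φ = 12.5772 m, so Δλ = 417.5 / 12.5772 = 33.195″.

Δλ = 33.2″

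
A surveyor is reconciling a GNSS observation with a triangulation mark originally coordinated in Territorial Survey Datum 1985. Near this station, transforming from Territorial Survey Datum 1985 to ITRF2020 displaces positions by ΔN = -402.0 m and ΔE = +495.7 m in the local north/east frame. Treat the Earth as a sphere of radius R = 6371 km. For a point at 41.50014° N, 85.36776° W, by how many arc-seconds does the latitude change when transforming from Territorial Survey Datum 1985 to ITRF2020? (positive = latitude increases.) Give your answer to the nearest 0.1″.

Δφ = -13.0″

On a sphere of radius R, 1 rad of latitude = R, so Δφ = ΔN / R = -402.0 / 6371000 = -6.3098e-05 rad = -13.015″.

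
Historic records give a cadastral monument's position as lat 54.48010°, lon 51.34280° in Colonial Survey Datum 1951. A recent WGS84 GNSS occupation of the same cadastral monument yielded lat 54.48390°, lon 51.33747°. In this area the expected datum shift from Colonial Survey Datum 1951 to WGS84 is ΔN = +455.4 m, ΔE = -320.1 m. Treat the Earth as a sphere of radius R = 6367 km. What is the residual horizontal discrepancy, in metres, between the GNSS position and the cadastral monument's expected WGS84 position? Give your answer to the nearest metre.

41 m

Observed coordinate differences: Δφ = +0.00380°, Δλ = -0.00533°.
Converting to metres (1° lat = 111125 m, cos φ = 0.580986): observed ΔN = 422.3 m, observed ΔE = -344.1 m.
Subtracting the expected shift leaves a residual of 422.3 − (455.4) = -33.1 m north and -344.1 − (-320.1) = -24.0 m east.
Residual distance = √((-33.1)² + (-24.0)²) = 40.9 m.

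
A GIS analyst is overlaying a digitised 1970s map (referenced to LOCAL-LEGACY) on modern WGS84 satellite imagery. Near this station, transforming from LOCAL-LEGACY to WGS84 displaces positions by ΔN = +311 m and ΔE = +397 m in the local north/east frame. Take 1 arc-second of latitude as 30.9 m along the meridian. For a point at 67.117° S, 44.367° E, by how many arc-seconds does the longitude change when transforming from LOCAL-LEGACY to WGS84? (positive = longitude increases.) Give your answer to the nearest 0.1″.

Δλ = 33.0″

At latitude -67.117°, cos φ = 0.388851.
1″ of longitude at this latitude = 30.90 × cos φ = 12.0155 m, so Δλ = 397.0 / 12.0155 = 33.041″.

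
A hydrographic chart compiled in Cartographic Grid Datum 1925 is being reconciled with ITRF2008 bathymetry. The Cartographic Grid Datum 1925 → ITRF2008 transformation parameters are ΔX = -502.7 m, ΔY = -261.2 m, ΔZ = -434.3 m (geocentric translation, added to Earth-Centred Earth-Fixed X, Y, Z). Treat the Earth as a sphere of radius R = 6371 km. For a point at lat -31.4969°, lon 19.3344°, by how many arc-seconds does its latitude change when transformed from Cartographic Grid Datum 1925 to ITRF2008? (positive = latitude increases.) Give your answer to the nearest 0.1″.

Δφ = -21.5″

sin φ = -0.522452, cos φ = 0.852668, sin λ = 0.331081, cos λ = 0.943602.
North component: ΔN = −sin φ cos λ·ΔX − sin φ sin λ·ΔY + cos φ·ΔZ = −(-0.522452)(0.943602)(-502.7) − (-0.522452)(0.331081)(-261.2) + (0.852668)(-434.3) = -663.32 m.
1° of latitude spans πR/180 = 111195 m, so Δφ = -663.32 / 111195 × 3600 = -21.475″.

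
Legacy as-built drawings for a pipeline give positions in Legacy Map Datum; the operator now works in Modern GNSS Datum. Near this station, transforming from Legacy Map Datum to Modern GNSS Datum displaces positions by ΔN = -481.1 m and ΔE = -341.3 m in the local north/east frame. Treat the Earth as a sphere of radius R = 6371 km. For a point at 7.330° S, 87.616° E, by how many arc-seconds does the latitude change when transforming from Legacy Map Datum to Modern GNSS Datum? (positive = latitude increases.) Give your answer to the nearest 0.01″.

On a sphere of radius R, 1 rad of latitude = R, so Δφ = ΔN / R = -481.1 / 6371000 = -7.5514e-05 rad = -15.576″.

Δφ = -15.58″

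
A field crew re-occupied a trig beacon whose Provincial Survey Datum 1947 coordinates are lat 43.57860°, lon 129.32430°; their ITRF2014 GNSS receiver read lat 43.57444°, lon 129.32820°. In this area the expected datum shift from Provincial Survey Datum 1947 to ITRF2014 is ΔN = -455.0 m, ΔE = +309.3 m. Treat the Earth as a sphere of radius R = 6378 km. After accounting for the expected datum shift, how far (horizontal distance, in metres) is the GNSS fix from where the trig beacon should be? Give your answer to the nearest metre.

10 m

Observed coordinate differences: Δφ = -0.00416°, Δλ = +0.00390°.
Converting to metres (1° lat = 111317 m, cos φ = 0.724429): observed ΔN = -463.1 m, observed ΔE = 314.5 m.
Subtracting the expected shift leaves a residual of -463.1 − (-455.0) = -8.1 m north and 314.5 − (309.3) = 5.2 m east.
Residual distance = √((-8.1)² + 5.2²) = 9.6 m.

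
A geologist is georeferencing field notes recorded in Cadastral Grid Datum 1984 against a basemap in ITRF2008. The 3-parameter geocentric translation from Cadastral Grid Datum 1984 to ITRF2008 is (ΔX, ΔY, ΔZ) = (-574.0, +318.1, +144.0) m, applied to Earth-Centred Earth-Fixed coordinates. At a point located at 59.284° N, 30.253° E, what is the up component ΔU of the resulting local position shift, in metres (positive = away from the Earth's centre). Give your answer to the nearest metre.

ΔU = -48 m

The local up (radial) axis is (cos φ cos λ, cos φ sin λ, sin φ), giving ΔU = -253.260 + 81.861 + 123.798 = -47.60 m.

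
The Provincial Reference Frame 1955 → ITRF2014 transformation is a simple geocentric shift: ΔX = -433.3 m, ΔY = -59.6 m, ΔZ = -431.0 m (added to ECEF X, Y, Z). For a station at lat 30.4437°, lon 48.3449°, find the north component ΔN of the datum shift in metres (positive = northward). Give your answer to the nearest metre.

ΔN = -203 m

The local north axis is (−sin φ cos λ, −sin φ sin λ, cos φ), giving ΔN = 145.922 + 22.563 − 371.577 = -203.09 m.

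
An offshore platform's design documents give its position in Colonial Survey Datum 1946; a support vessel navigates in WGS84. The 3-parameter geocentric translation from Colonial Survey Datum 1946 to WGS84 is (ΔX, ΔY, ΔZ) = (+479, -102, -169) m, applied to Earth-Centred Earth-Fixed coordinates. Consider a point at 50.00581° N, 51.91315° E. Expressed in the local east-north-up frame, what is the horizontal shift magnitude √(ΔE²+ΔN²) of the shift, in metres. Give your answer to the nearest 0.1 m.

518.0 m

At φ = 50.00581°, λ = 51.91315°: sin φ = 0.766110, cos φ = 0.642710, sin λ = 0.787077, cos λ = 0.616855.
ΔE = −sin λ·ΔX + cos λ·ΔY = −(0.787077)·(479) + (0.616855)·(-102) = -439.93 m.
ΔN = −sin φ cos λ·ΔX − sin φ sin λ·ΔY + cos φ·ΔZ = −(0.766110)(0.616855)(479) − (0.766110)(0.787077)(-102) + (0.642710)(-169) = -273.48 m.
Horizontal magnitude = √(ΔE² + ΔN²) = √((-439.93)² + (-273.48)²) = 518.00 m.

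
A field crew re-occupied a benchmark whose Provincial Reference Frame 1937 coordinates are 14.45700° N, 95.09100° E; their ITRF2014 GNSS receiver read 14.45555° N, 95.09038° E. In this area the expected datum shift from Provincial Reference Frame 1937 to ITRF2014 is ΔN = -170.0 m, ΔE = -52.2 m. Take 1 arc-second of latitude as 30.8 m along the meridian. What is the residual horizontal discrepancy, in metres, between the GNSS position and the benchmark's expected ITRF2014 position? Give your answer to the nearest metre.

17 m

Observed coordinate differences: Δφ = -0.00145°, Δλ = -0.00062°.
Converting to metres (1° lat = 110880 m, cos φ = 0.968335): observed ΔN = -160.8 m, observed ΔE = -66.6 m.
Subtracting the expected shift leaves a residual of -160.8 − (-170.0) = 9.2 m north and -66.6 − (-52.2) = -14.4 m east.
Residual distance = √(9.2² + (-14.4)²) = 17.1 m.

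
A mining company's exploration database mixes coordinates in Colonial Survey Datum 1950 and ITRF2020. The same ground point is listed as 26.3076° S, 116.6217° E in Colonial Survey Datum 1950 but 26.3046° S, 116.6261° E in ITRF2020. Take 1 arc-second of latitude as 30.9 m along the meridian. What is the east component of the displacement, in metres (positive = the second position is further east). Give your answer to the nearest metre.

Δφ = -26.3046° − -26.3076° = +0.0030°; Δλ = 116.6261° − 116.6217° = +0.0044°.
1° of latitude = 3600 × 30.90 = 111240 m.
ΔN = Δφ × 111240 = 333.7 m; ΔE = Δλ × 111240 × cos(-26.3076°) = +0.0044 × 111240 × 0.896428 = 438.8 m.

ΔE = 439 m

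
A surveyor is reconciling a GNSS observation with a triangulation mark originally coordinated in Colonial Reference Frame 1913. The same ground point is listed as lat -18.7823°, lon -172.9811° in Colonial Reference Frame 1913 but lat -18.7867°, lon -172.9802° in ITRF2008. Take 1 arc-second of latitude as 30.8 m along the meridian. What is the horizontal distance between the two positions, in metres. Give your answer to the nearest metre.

497 m

Δφ = -18.7867° − -18.7823° = -0.0044°; Δλ = -172.9802° − -172.9811° = +0.0009°.
1° of latitude = 3600 × 30.80 = 110880 m.
ΔN = Δφ × 110880 = -487.9 m; ΔE = Δλ × 110880 × cos(-18.7823°) = +0.0009 × 110880 × 0.946749 = 94.5 m.
Distance = √(ΔE² + ΔN²) = √(94.5² + (-487.9)²) = 496.9 m.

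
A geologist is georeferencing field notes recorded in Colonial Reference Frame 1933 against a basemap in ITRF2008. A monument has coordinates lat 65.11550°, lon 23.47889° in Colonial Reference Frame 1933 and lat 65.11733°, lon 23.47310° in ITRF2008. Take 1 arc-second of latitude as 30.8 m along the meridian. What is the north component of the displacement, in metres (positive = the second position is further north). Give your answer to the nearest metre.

Δφ = 65.11733° − 65.11550° = +0.00183°; Δλ = 23.47310° − 23.47889° = -0.00579°.
1° of latitude = 3600 × 30.80 = 110880 m.
ΔN = Δφ × 110880 = 202.9 m; ΔE = Δλ × 110880 × cos(65.11550°) = -0.00579 × 110880 × 0.420790 = -270.1 m.

ΔN = 203 m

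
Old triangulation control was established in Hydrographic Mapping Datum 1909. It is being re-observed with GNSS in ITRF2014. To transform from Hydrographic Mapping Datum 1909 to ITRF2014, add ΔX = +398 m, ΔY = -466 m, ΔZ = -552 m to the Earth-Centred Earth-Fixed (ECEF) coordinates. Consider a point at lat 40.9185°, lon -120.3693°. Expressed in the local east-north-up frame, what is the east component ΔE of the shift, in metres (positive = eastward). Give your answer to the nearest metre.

ΔE = 579 m

At φ = 40.9185°, λ = -120.3693°: sin φ = 0.654985, cos φ = 0.755642, sin λ = -0.862785, cos λ = -0.505572.
ΔE = −sin λ·ΔX + cos λ·ΔY = −(-0.862785)·(398) + (-0.505572)·(-466) = 578.98 m.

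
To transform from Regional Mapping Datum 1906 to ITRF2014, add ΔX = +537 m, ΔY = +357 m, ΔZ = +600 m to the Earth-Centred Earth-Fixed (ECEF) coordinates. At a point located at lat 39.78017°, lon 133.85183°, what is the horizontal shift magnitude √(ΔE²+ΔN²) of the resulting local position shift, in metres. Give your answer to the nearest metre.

The local east axis at (φ, λ) is (−sin λ, cos λ, 0), so ΔE = −sin(133.85183°)·537 + cos(133.85183°)·357 = -634.58 m.
The local north axis is (−sin φ cos λ, −sin φ sin λ, cos φ), giving ΔN = 238.042 − 164.724 + 461.103 = 534.42 m.
Horizontal magnitude = √(ΔE² + ΔN²) = √((-634.58)² + 534.42²) = 829.63 m.

830 m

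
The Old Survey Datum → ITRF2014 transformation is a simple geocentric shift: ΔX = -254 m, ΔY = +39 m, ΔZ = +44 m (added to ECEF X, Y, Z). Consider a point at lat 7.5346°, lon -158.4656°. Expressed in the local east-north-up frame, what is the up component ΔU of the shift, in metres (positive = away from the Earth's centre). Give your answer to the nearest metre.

The local up (radial) axis is (cos φ cos λ, cos φ sin λ, sin φ), giving ΔU = 234.230 − 14.192 + 5.769 = 225.81 m.

ΔU = 226 m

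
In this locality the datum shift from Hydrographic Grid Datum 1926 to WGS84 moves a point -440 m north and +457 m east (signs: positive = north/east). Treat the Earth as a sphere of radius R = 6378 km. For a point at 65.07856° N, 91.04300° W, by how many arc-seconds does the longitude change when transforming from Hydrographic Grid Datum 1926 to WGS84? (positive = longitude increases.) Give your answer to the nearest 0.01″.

Δλ = 35.07″

At latitude 65.07856°, cos φ = 0.421375.
One radian of longitude at latitude φ spans R cos φ, so Δλ = ΔE / (R cos φ) = 457.0 / (6378000 × 0.421375) = 1.7004e-04 rad = 35.074″.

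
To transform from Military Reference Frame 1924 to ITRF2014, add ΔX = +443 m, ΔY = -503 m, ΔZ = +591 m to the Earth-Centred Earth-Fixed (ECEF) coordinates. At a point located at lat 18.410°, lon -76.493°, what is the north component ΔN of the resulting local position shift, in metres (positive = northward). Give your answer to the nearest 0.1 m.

ΔN = 373.6 m

At φ = 18.410°, λ = -76.493°: sin φ = 0.315815, cos φ = 0.948821, sin λ = -0.972341, cos λ = 0.233564.
ΔN = −sin φ cos λ·ΔX − sin φ sin λ·ΔY + cos φ·ΔZ = −(0.315815)(0.233564)(443) − (0.315815)(-0.972341)(-503) + (0.948821)(591) = 373.62 m.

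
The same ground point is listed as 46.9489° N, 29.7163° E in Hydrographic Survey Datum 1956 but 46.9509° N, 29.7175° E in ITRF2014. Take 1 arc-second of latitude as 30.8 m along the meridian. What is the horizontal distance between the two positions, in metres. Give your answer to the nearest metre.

Δφ = 46.9509° − 46.9489° = +0.0020°; Δλ = 29.7175° − 29.7163° = +0.0012°.
1° of latitude = 3600 × 30.80 = 110880 m.
ΔN = Δφ × 110880 = 221.8 m; ΔE = Δλ × 110880 × cos(46.9489°) = +0.0012 × 110880 × 0.682650 = 90.8 m.
Distance = √(ΔE² + ΔN²) = √(90.8² + 221.8²) = 239.6 m.

240 m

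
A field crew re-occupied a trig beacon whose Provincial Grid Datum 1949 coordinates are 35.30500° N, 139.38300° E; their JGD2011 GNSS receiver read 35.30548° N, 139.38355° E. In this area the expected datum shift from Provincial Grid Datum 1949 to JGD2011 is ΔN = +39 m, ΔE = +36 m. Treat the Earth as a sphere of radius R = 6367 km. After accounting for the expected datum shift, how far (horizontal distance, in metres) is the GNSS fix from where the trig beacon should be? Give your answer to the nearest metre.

20 m

Observed coordinate differences: Δφ = +0.00048°, Δλ = +0.00055°.
Converting to metres (1° lat = 111125 m, cos φ = 0.816087): observed ΔN = 53.3 m, observed ΔE = 49.9 m.
Subtracting the expected shift leaves a residual of 53.3 − (39) = 14.3 m north and 49.9 − (36) = 13.9 m east.
Residual distance = √(14.3² + 13.9²) = 20.0 m.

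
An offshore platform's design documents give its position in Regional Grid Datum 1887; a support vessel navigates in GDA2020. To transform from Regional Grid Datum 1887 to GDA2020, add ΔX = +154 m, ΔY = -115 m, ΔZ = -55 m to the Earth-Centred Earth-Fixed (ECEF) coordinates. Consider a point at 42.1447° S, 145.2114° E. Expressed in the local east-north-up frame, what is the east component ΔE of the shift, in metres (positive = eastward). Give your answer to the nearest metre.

At φ = -42.1447°, λ = 145.2114°: sin φ = -0.671005, cos φ = 0.741453, sin λ = 0.570550, cos λ = -0.821263.
ΔE = −sin λ·ΔX + cos λ·ΔY = −(0.570550)·(154) + (-0.821263)·(-115) = 6.58 m.

ΔE = 7 m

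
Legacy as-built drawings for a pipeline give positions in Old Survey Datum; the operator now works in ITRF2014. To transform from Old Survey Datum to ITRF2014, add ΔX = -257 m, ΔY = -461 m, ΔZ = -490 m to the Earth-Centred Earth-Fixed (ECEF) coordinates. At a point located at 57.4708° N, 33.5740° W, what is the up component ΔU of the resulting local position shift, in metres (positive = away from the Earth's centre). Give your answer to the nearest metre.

ΔU = -391 m

At φ = 57.4708°, λ = -33.5740°: sin φ = 0.843118, cos φ = 0.537729, sin λ = -0.553014, cos λ = 0.833172.
ΔU = cos φ cos λ·ΔX + cos φ sin λ·ΔY + sin φ·ΔZ = (0.537729)(0.833172)(-257) + (0.537729)(-0.553014)(-461) + (0.843118)(-490) = -391.18 m.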